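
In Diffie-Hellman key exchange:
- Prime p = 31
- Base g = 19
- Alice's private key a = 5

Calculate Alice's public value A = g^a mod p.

Step 1: A = g^a mod p = 19^5 mod 31.
  19^1 mod 31 = 19
  19^2 mod 31 = (19 * 19) mod 31 = 20
  19^3 mod 31 = (20 * 19) mod 31 = 8
  19^4 mod 31 = (8 * 19) mod 31 = 28
  19^5 mod 31 = (28 * 19) mod 31 = 5
Result: A = 5.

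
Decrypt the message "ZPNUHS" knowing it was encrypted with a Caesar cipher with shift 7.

Step 1: Reverse the shift by subtracting 7 from each letter position.
  Z (position 25) -> position (25-7) mod 26 = 18 -> S
  P (position 15) -> position (15-7) mod 26 = 8 -> I
  N (position 13) -> position (13-7) mod 26 = 6 -> G
  U (position 20) -> position (20-7) mod 26 = 13 -> N
  H (position 7) -> position (7-7) mod 26 = 0 -> A
  S (position 18) -> position (18-7) mod 26 = 11 -> L
Decrypted message: SIGNAL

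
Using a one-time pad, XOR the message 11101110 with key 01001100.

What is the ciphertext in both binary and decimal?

Step 1: Write out the XOR operation bit by bit:
  Message: 11101110
  Key:     01001100
  XOR:     10100010
Step 2: Convert to decimal: 10100010 = 162.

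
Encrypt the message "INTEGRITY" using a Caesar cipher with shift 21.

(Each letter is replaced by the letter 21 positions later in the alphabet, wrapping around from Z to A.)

Step 1: For each letter, shift forward by 21 positions (mod 26).
  I (position 8) -> position (8+21) mod 26 = 3 -> D
  N (position 13) -> position (13+21) mod 26 = 8 -> I
  T (position 19) -> position (19+21) mod 26 = 14 -> O
  E (position 4) -> position (4+21) mod 26 = 25 -> Z
  G (position 6) -> position (6+21) mod 26 = 1 -> B
  R (position 17) -> position (17+21) mod 26 = 12 -> M
  I (position 8) -> position (8+21) mod 26 = 3 -> D
  T (position 19) -> position (19+21) mod 26 = 14 -> O
  Y (position 24) -> position (24+21) mod 26 = 19 -> T
Result: DIOZBMDOT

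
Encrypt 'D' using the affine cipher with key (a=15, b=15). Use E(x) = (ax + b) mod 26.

Step 1: Convert 'D' to number: x = 3.
Step 2: E(3) = (15 * 3 + 15) mod 26 = 60 mod 26 = 8.
Step 3: Convert 8 back to letter: I.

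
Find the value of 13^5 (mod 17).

Step 1: Compute 13^5 mod 17 step by step, reducing modulo 17 at each step.
  13^1 mod 17 = 13
  13^2 mod 17 = (13 * 13) mod 17 = 16
  13^3 mod 17 = (16 * 13) mod 17 = 4
  13^4 mod 17 = (4 * 13) mod 17 = 1
  13^5 mod 17 = (1 * 13) mod 17 = 13
Step 2: Result = 13.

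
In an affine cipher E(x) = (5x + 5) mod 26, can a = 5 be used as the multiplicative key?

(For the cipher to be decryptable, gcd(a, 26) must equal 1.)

Step 1: Compute gcd(5, 26).
Step 2: gcd(5, 26) = 1.
Since gcd = 1, 5 is coprime with 26, so it is a valid key.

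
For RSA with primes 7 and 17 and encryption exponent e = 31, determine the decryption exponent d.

Step 1: n = 7 * 17 = 119.
Step 2: phi(n) = 6 * 16 = 96.
Step 3: Find d such that 31 * d = 1 (mod 96).
Step 4: d = 31^(-1) mod 96 = 31.
Verification: 31 * 31 = 961 = 10 * 96 + 1.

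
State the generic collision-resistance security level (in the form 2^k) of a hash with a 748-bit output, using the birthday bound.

Step 1: The birthday paradox gives collision probability ~50% after sqrt(2^n) = 2^(n/2) hashes.
Step 2: For 748-bit output: 2^(748/2) = 2^374.
Step 3: Approximately 2^374 hash computations needed.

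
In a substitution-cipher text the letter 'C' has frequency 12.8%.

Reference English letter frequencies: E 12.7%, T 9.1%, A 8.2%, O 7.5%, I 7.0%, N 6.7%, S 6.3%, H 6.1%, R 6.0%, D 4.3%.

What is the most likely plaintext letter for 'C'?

Step 1: The observed frequency is 12.8%.
Step 2: Compare with English frequencies:
  E: 12.7% (difference: 0.1%) <-- closest
  T: 9.1% (difference: 3.7%)
  A: 8.2% (difference: 4.6%)
  O: 7.5% (difference: 5.3%)
  I: 7.0% (difference: 5.8%)
  N: 6.7% (difference: 6.1%)
  S: 6.3% (difference: 6.5%)
  H: 6.1% (difference: 6.7%)
  R: 6.0% (difference: 6.8%)
  D: 4.3% (difference: 8.5%)
Step 3: 'C' most likely represents 'E' (frequency 12.7%).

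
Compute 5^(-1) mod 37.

Step 1: We need x such that 5 * x = 1 (mod 37).
Step 2: Using the extended Euclidean algorithm or trial:
  5 * 15 = 75 = 2 * 37 + 1.
Step 3: Since 75 mod 37 = 1, the inverse is x = 15.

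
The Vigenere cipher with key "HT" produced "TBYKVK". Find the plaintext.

Step 1: Extend key: HTHTHT
Step 2: Decrypt each letter (c - k) mod 26:
  T(19) - H(7) = (19-7) mod 26 = 12 = M
  B(1) - T(19) = (1-19) mod 26 = 8 = I
  Y(24) - H(7) = (24-7) mod 26 = 17 = R
  K(10) - T(19) = (10-19) mod 26 = 17 = R
  V(21) - H(7) = (21-7) mod 26 = 14 = O
  K(10) - T(19) = (10-19) mod 26 = 17 = R
Plaintext: MIRROR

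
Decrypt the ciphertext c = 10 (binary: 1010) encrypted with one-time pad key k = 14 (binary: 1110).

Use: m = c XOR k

Step 1: XOR ciphertext with key:
  Ciphertext: 1010
  Key:        1110
  XOR:        0100
Step 2: Plaintext = 0100 = 4 in decimal.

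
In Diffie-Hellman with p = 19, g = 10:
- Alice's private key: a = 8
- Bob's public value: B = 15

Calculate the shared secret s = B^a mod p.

Step 1: s = B^a mod p = 15^8 mod 19.
  15^1 mod 19 = 15
  15^2 mod 19 = (15 * 15) mod 19 = 16
  15^3 mod 19 = (16 * 15) mod 19 = 12
  15^4 mod 19 = (12 * 15) mod 19 = 9
  15^5 mod 19 = (9 * 15) mod 19 = 2
  15^6 mod 19 = (2 * 15) mod 19 = 11
  15^7 mod 19 = (11 * 15) mod 19 = 13
  15^8 mod 19 = (13 * 15) mod 19 = 5
Result: shared secret = 5.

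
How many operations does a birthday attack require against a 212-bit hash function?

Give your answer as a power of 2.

Step 1: The birthday paradox gives collision probability ~50% after sqrt(2^n) = 2^(n/2) hashes.
Step 2: For 212-bit output: 2^(212/2) = 2^106.
Step 3: Approximately 2^106 hash computations needed.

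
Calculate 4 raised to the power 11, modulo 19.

Step 1: Compute 4^11 mod 19 step by step, reducing modulo 19 at each step.
  4^1 mod 19 = 4
  4^2 mod 19 = (4 * 4) mod 19 = 16
  4^3 mod 19 = (16 * 4) mod 19 = 7
  4^4 mod 19 = (7 * 4) mod 19 = 9
  4^5 mod 19 = (9 * 4) mod 19 = 17
  4^6 mod 19 = (17 * 4) mod 19 = 11
  4^7 mod 19 = (11 * 4) mod 19 = 6
  4^8 mod 19 = (6 * 4) mod 19 = 5
  4^9 mod 19 = (5 * 4) mod 19 = 1
  4^10 mod 19 = (1 * 4) mod 19 = 4
  4^11 mod 19 = (4 * 4) mod 19 = 16
Step 2: Result = 16.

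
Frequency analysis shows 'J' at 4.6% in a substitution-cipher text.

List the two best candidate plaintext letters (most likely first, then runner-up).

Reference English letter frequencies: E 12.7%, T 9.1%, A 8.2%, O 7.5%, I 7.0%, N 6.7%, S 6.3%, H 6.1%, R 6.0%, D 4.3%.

Step 1: Observed frequency of 'J' is 4.6%.
Step 2: Compute distances to each reference frequency and sort:
  D (4.3%): difference = 0.3% <-- BEST
  R (6.0%): difference = 1.4% <-- RUNNER-UP
  H (6.1%): difference = 1.5%
  S (6.3%): difference = 1.7%
  N (6.7%): difference = 2.1%
Step 3: Most likely is 'D' (4.3%, diff 0.3%); second most likely is 'R' (6.0%, diff 1.4%).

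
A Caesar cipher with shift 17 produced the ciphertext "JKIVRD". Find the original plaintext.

Step 1: Reverse the shift by subtracting 17 from each letter position.
  J (position 9) -> position (9-17) mod 26 = 18 -> S
  K (position 10) -> position (10-17) mod 26 = 19 -> T
  I (position 8) -> position (8-17) mod 26 = 17 -> R
  V (position 21) -> position (21-17) mod 26 = 4 -> E
  R (position 17) -> position (17-17) mod 26 = 0 -> A
  D (position 3) -> position (3-17) mod 26 = 12 -> M
Decrypted message: STREAM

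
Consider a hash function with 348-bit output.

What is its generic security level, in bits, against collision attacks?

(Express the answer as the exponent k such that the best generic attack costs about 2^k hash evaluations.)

Step 1: The hash has a 348-bit output.
Step 2: Collision resistance means it should be infeasible to find any x != y with h(x) = h(y).
By the birthday bound, a generic collision search succeeds after about sqrt(2^348) = 2^(348/2) = 2^174 evaluations.
Step 3: Security level = 174 bits.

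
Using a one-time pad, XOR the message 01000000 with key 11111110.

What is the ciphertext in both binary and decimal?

Step 1: Write out the XOR operation bit by bit:
  Message: 01000000
  Key:     11111110
  XOR:     10111110
Step 2: Convert to decimal: 10111110 = 190.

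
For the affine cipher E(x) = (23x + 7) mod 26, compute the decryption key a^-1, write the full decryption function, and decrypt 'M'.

Step 1: Find a^-1, the modular inverse of 23 mod 26.
Step 2: We need 23 * a^-1 = 1 (mod 26).
Step 3: 23 * 17 = 391 = 15 * 26 + 1, so a^-1 = 17.
Step 4: D(y) = 17(y - 7) mod 26.
Step 5: Apply to 'M' (y = 12): D(12) = 17 * (12 - 7) mod 26 = 17 * 5 mod 26 = 7 -> 'H'.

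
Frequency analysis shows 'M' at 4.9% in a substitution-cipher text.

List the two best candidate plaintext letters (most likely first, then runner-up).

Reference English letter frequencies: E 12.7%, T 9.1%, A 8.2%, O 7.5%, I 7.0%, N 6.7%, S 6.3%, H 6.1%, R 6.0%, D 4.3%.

Step 1: Observed frequency of 'M' is 4.9%.
Step 2: Compute distances to each reference frequency and sort:
  D (4.3%): difference = 0.6% <-- BEST
  R (6.0%): difference = 1.1% <-- RUNNER-UP
  H (6.1%): difference = 1.2%
  S (6.3%): difference = 1.4%
  N (6.7%): difference = 1.8%
Step 3: Most likely is 'D' (4.3%, diff 0.6%); second most likely is 'R' (6.0%, diff 1.1%).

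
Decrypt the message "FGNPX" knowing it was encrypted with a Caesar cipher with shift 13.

Step 1: Reverse the shift by subtracting 13 from each letter position.
  F (position 5) -> position (5-13) mod 26 = 18 -> S
  G (position 6) -> position (6-13) mod 26 = 19 -> T
  N (position 13) -> position (13-13) mod 26 = 0 -> A
  P (position 15) -> position (15-13) mod 26 = 2 -> C
  X (position 23) -> position (23-13) mod 26 = 10 -> K
Decrypted message: STACK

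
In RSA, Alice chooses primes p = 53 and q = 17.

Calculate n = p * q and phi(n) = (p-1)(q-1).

Step 1: n = p * q = 53 * 17 = 901.
Step 2: phi(n) = (p-1)(q-1) = 52 * 16 = 832.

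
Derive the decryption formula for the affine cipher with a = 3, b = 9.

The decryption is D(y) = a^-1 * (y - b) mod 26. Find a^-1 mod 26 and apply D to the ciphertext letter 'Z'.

Step 1: Find a^-1, the modular inverse of 3 mod 26.
Step 2: We need 3 * a^-1 = 1 (mod 26).
Step 3: 3 * 9 = 27 = 1 * 26 + 1, so a^-1 = 9.
Step 4: D(y) = 9(y - 9) mod 26.
Step 5: Apply to 'Z' (y = 25): D(25) = 9 * (25 - 9) mod 26 = 9 * 16 mod 26 = 14 -> 'O'.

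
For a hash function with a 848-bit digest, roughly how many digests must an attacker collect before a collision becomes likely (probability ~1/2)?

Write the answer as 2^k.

Step 1: The birthday paradox gives collision probability ~50% after sqrt(2^n) = 2^(n/2) hashes.
Step 2: For 848-bit output: 2^(848/2) = 2^424.
Step 3: Approximately 2^424 hash computations needed.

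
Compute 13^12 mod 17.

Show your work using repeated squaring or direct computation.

Step 1: Compute 13^12 mod 17 step by step, reducing modulo 17 at each step.
  13^1 mod 17 = 13
  13^2 mod 17 = (13 * 13) mod 17 = 16
  13^3 mod 17 = (16 * 13) mod 17 = 4
  13^4 mod 17 = (4 * 13) mod 17 = 1
  13^5 mod 17 = (1 * 13) mod 17 = 13
  13^6 mod 17 = (13 * 13) mod 17 = 16
  13^7 mod 17 = (16 * 13) mod 17 = 4
  13^8 mod 17 = (4 * 13) mod 17 = 1
  13^9 mod 17 = (1 * 13) mod 17 = 13
  13^10 mod 17 = (13 * 13) mod 17 = 16
  13^11 mod 17 = (16 * 13) mod 17 = 4
  13^12 mod 17 = (4 * 13) mod 17 = 1
Step 2: Result = 1.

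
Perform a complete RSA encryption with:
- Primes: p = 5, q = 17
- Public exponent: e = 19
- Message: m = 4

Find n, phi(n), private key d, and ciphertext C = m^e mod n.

Step 1: n = 5 * 17 = 85.
Step 2: phi(n) = (5-1)(17-1) = 4 * 16 = 64.
Step 3: Find d = 19^(-1) mod 64 = 27.
  Verify: 19 * 27 = 513 = 1 (mod 64).
Step 4: C = 4^19 mod 85 = 64.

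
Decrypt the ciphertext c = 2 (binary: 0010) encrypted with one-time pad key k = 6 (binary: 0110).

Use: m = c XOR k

Step 1: XOR ciphertext with key:
  Ciphertext: 0010
  Key:        0110
  XOR:        0100
Step 2: Plaintext = 0100 = 4 in decimal.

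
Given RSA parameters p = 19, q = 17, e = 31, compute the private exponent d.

Step 1: n = 19 * 17 = 323.
Step 2: phi(n) = 18 * 16 = 288.
Step 3: Find d such that 31 * d = 1 (mod 288).
Step 4: d = 31^(-1) mod 288 = 223.
Verification: 31 * 223 = 6913 = 24 * 288 + 1.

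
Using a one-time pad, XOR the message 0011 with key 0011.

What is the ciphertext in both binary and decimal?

Step 1: Write out the XOR operation bit by bit:
  Message: 0011
  Key:     0011
  XOR:     0000
Step 2: Convert to decimal: 0000 = 0.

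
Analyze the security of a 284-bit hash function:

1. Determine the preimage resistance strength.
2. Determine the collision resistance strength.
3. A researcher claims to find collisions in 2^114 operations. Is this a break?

Step 1: Preimage resistance requires brute-force of 2^284 operations.
Step 2: Collision resistance (birthday bound) = 2^(284/2) = 2^142.
Step 3: The claimed attack costs 2^114 operations.
Step 4: Since 2^114 < 2^142, the claimed attack beats the generic birthday bound, so collision resistance is broken.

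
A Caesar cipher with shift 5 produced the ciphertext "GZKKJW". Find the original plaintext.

Step 1: Reverse the shift by subtracting 5 from each letter position.
  G (position 6) -> position (6-5) mod 26 = 1 -> B
  Z (position 25) -> position (25-5) mod 26 = 20 -> U
  K (position 10) -> position (10-5) mod 26 = 5 -> F
  K (position 10) -> position (10-5) mod 26 = 5 -> F
  J (position 9) -> position (9-5) mod 26 = 4 -> E
  W (position 22) -> position (22-5) mod 26 = 17 -> R
Decrypted message: BUFFER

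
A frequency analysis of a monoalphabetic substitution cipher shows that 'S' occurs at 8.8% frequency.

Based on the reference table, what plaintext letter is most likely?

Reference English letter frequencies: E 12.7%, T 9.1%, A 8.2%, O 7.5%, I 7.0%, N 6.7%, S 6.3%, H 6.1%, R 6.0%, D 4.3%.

Step 1: The observed frequency is 8.8%.
Step 2: Compare with English frequencies:
  E: 12.7% (difference: 3.9%)
  T: 9.1% (difference: 0.3%) <-- closest
  A: 8.2% (difference: 0.6%)
  O: 7.5% (difference: 1.3%)
  I: 7.0% (difference: 1.8%)
  N: 6.7% (difference: 2.1%)
  S: 6.3% (difference: 2.5%)
  H: 6.1% (difference: 2.7%)
  R: 6.0% (difference: 2.8%)
  D: 4.3% (difference: 4.5%)
Step 3: 'S' most likely represents 'T' (frequency 9.1%).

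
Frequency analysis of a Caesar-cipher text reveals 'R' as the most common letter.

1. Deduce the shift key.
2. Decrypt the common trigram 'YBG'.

Step 1: In English, 'E' is the most frequent letter (12.7%).
Step 2: The most frequent ciphertext letter is 'R' (position 17).
Step 3: Shift = (17 - 4) mod 26 = 13.
Step 4: Decrypt 'YBG' by shifting back 13:
  Y -> L
  B -> O
  G -> T
Step 5: 'YBG' decrypts to 'LOT'.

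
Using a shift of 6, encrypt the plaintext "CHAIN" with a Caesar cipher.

Step 1: For each letter, shift forward by 6 positions (mod 26).
  C (position 2) -> position (2+6) mod 26 = 8 -> I
  H (position 7) -> position (7+6) mod 26 = 13 -> N
  A (position 0) -> position (0+6) mod 26 = 6 -> G
  I (position 8) -> position (8+6) mod 26 = 14 -> O
  N (position 13) -> position (13+6) mod 26 = 19 -> T
Result: INGOT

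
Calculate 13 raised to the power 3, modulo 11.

Step 1: Compute 13^3 mod 11 step by step, reducing modulo 11 at each step.
  13^1 mod 11 = 2
  13^2 mod 11 = (2 * 13) mod 11 = 4
  13^3 mod 11 = (4 * 13) mod 11 = 8
Step 2: Result = 8.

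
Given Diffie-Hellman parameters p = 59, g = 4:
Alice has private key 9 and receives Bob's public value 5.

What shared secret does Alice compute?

Step 1: s = B^a mod p = 5^9 mod 59.
  5^1 mod 59 = 5
  5^2 mod 59 = (5 * 5) mod 59 = 25
  5^3 mod 59 = (25 * 5) mod 59 = 7
  5^4 mod 59 = (7 * 5) mod 59 = 35
  5^5 mod 59 = (35 * 5) mod 59 = 57
  5^6 mod 59 = (57 * 5) mod 59 = 49
  5^7 mod 59 = (49 * 5) mod 59 = 9
  5^8 mod 59 = (9 * 5) mod 59 = 45
  5^9 mod 59 = (45 * 5) mod 59 = 48
Result: shared secret = 48.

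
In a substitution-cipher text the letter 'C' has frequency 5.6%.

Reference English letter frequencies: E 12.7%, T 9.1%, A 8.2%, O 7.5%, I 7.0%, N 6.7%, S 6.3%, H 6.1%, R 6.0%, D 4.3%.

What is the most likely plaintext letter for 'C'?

Step 1: The observed frequency is 5.6%.
Step 2: Compare with English frequencies:
  E: 12.7% (difference: 7.1%)
  T: 9.1% (difference: 3.5%)
  A: 8.2% (difference: 2.6%)
  O: 7.5% (difference: 1.9%)
  I: 7.0% (difference: 1.4%)
  N: 6.7% (difference: 1.1%)
  S: 6.3% (difference: 0.7%)
  H: 6.1% (difference: 0.5%)
  R: 6.0% (difference: 0.4%) <-- closest
  D: 4.3% (difference: 1.3%)
Step 3: 'C' most likely represents 'R' (frequency 6.0%).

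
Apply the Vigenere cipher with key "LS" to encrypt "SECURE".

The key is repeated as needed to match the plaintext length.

Step 1: Repeat key to match plaintext length:
  Plaintext: SECURE
  Key:       LSLSLS
Step 2: Encrypt each letter:
  S(18) + L(11) = (18+11) mod 26 = 3 = D
  E(4) + S(18) = (4+18) mod 26 = 22 = W
  C(2) + L(11) = (2+11) mod 26 = 13 = N
  U(20) + S(18) = (20+18) mod 26 = 12 = M
  R(17) + L(11) = (17+11) mod 26 = 2 = C
  E(4) + S(18) = (4+18) mod 26 = 22 = W
Ciphertext: DWNMCW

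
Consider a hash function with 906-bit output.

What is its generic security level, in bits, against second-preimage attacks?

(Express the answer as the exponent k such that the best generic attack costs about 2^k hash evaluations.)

Step 1: The hash has a 906-bit output.
Step 2: Second-preimage resistance means: given a specific input x, it should be infeasible to find a different y with h(y) = h(x).
With a 906-bit output, a generic search for a second preimage costs about 2^906 evaluations (each trial matches the fixed target with probability 2^-906).
Step 3: Security level = 906 bits.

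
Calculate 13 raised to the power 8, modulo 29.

Step 1: Compute 13^8 mod 29 step by step, reducing modulo 29 at each step.
  13^1 mod 29 = 13
  13^2 mod 29 = (13 * 13) mod 29 = 24
  13^3 mod 29 = (24 * 13) mod 29 = 22
  13^4 mod 29 = (22 * 13) mod 29 = 25
  13^5 mod 29 = (25 * 13) mod 29 = 6
  13^6 mod 29 = (6 * 13) mod 29 = 20
  13^7 mod 29 = (20 * 13) mod 29 = 28
  13^8 mod 29 = (28 * 13) mod 29 = 16
Step 2: Result = 16.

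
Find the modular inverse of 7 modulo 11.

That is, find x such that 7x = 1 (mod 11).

Step 1: We need x such that 7 * x = 1 (mod 11).
Step 2: Using the extended Euclidean algorithm or trial:
  7 * 8 = 56 = 5 * 11 + 1.
Step 3: Since 56 mod 11 = 1, the inverse is x = 8.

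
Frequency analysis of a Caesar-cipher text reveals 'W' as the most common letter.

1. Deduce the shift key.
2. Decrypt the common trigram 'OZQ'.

Step 1: In English, 'E' is the most frequent letter (12.7%).
Step 2: The most frequent ciphertext letter is 'W' (position 22).
Step 3: Shift = (22 - 4) mod 26 = 18.
Step 4: Decrypt 'OZQ' by shifting back 18:
  O -> W
  Z -> H
  Q -> Y
Step 5: 'OZQ' decrypts to 'WHY'.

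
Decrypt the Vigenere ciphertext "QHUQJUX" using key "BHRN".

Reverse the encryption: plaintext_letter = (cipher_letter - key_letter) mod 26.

Step 1: Extend key: BHRNBHR
Step 2: Decrypt each letter (c - k) mod 26:
  Q(16) - B(1) = (16-1) mod 26 = 15 = P
  H(7) - H(7) = (7-7) mod 26 = 0 = A
  U(20) - R(17) = (20-17) mod 26 = 3 = D
  Q(16) - N(13) = (16-13) mod 26 = 3 = D
  J(9) - B(1) = (9-1) mod 26 = 8 = I
  U(20) - H(7) = (20-7) mod 26 = 13 = N
  X(23) - R(17) = (23-17) mod 26 = 6 = G
Plaintext: PADDING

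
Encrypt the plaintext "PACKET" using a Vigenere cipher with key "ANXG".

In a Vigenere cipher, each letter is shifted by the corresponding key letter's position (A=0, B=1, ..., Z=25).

Step 1: Repeat key to match plaintext length:
  Plaintext: PACKET
  Key:       ANXGAN
Step 2: Encrypt each letter:
  P(15) + A(0) = (15+0) mod 26 = 15 = P
  A(0) + N(13) = (0+13) mod 26 = 13 = N
  C(2) + X(23) = (2+23) mod 26 = 25 = Z
  K(10) + G(6) = (10+6) mod 26 = 16 = Q
  E(4) + A(0) = (4+0) mod 26 = 4 = E
  T(19) + N(13) = (19+13) mod 26 = 6 = G
Ciphertext: PNZQEG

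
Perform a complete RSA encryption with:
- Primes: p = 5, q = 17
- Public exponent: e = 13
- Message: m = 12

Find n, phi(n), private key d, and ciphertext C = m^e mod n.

Step 1: n = 5 * 17 = 85.
Step 2: phi(n) = (5-1)(17-1) = 4 * 16 = 64.
Step 3: Find d = 13^(-1) mod 64 = 5.
  Verify: 13 * 5 = 65 = 1 (mod 64).
Step 4: C = 12^13 mod 85 = 82.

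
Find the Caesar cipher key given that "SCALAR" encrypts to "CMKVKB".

Step 1: Compare first letters: S (position 18) -> C (position 2).
Step 2: Shift = (2 - 18) mod 26 = 10.
The shift value is 10.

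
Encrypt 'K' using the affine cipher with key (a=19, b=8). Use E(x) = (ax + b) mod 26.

Step 1: Convert 'K' to number: x = 10.
Step 2: E(10) = (19 * 10 + 8) mod 26 = 198 mod 26 = 16.
Step 3: Convert 16 back to letter: Q.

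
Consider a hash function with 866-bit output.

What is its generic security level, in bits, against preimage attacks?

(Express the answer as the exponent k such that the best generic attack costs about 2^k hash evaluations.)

Step 1: The hash has a 866-bit output.
Step 2: Preimage resistance means: given a digest h(x), it should be infeasible to find any input that hashes to it.
With a 866-bit output there are 2^866 possible digests, so a generic brute-force preimage search costs about 2^866 evaluations.
Step 3: Security level = 866 bits.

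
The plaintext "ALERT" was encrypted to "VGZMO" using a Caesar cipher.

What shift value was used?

Step 1: Compare first letters: A (position 0) -> V (position 21).
Step 2: Shift = (21 - 0) mod 26 = 21.
The shift value is 21.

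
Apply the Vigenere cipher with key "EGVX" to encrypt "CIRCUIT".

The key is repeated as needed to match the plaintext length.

Step 1: Repeat key to match plaintext length:
  Plaintext: CIRCUIT
  Key:       EGVXEGV
Step 2: Encrypt each letter:
  C(2) + E(4) = (2+4) mod 26 = 6 = G
  I(8) + G(6) = (8+6) mod 26 = 14 = O
  R(17) + V(21) = (17+21) mod 26 = 12 = M
  C(2) + X(23) = (2+23) mod 26 = 25 = Z
  U(20) + E(4) = (20+4) mod 26 = 24 = Y
  I(8) + G(6) = (8+6) mod 26 = 14 = O
  T(19) + V(21) = (19+21) mod 26 = 14 = O
Ciphertext: GOMZYOO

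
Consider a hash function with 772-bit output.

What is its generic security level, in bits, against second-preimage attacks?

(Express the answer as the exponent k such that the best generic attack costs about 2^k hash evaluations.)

Step 1: The hash has a 772-bit output.
Step 2: Second-preimage resistance means: given a specific input x, it should be infeasible to find a different y with h(y) = h(x).
With a 772-bit output, a generic search for a second preimage costs about 2^772 evaluations (each trial matches the fixed target with probability 2^-772).
Step 3: Security level = 772 bits.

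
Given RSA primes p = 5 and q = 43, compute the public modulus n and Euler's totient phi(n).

Step 1: n = p * q = 5 * 43 = 215.
Step 2: phi(n) = (p-1)(q-1) = 4 * 42 = 168.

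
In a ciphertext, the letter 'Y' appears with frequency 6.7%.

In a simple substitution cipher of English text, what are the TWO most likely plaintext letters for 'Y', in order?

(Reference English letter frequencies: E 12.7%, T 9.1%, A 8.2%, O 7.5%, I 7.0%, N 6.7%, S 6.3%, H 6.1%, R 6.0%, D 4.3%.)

Step 1: Observed frequency of 'Y' is 6.7%.
Step 2: Compute distances to each reference frequency and sort:
  N (6.7%): difference = 0.0% <-- BEST
  I (7.0%): difference = 0.3% <-- RUNNER-UP
  S (6.3%): difference = 0.4%
  H (6.1%): difference = 0.6%
  R (6.0%): difference = 0.7%
Step 3: Most likely is 'N' (6.7%, diff 0.0%); second most likely is 'I' (7.0%, diff 0.3%).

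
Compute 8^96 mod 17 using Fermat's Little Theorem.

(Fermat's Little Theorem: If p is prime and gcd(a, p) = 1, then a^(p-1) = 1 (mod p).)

Step 1: Since 17 is prime, by Fermat's Little Theorem: 8^16 = 1 (mod 17).
Step 2: Reduce exponent: 96 mod 16 = 0.
Step 3: So 8^96 = 8^0 (mod 17).
Step 4: 8^0 mod 17 = 1.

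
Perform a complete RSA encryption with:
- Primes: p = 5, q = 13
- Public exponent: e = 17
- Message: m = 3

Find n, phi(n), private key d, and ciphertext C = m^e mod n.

Step 1: n = 5 * 13 = 65.
Step 2: phi(n) = (5-1)(13-1) = 4 * 12 = 48.
Step 3: Find d = 17^(-1) mod 48 = 17.
  Verify: 17 * 17 = 289 = 1 (mod 48).
Step 4: C = 3^17 mod 65 = 48.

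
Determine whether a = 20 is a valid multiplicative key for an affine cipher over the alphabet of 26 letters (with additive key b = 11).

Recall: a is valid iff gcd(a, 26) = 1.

Step 1: Compute gcd(20, 26).
Step 2: gcd(20, 26) = 2.
Since gcd = 2 != 1, 20 shares a common factor with 26, so it cannot be used.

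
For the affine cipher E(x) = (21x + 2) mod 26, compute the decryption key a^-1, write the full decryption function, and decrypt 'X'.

Step 1: Find a^-1, the modular inverse of 21 mod 26.
Step 2: We need 21 * a^-1 = 1 (mod 26).
Step 3: 21 * 5 = 105 = 4 * 26 + 1, so a^-1 = 5.
Step 4: D(y) = 5(y - 2) mod 26.
Step 5: Apply to 'X' (y = 23): D(23) = 5 * (23 - 2) mod 26 = 5 * 21 mod 26 = 1 -> 'B'.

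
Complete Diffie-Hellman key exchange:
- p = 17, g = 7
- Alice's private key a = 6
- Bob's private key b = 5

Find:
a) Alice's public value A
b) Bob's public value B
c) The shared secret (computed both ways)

Step 1: A = g^a mod p = 7^6 mod 17 = 9.
Step 2: B = g^b mod p = 7^5 mod 17 = 11.
Step 3: Alice computes s = B^a mod p = 11^6 mod 17 = 8.
Step 4: Bob computes s = A^b mod p = 9^5 mod 17 = 8.
Both sides agree: shared secret = 8.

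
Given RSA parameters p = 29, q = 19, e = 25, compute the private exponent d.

Step 1: n = 29 * 19 = 551.
Step 2: phi(n) = 28 * 18 = 504.
Step 3: Find d such that 25 * d = 1 (mod 504).
Step 4: d = 25^(-1) mod 504 = 121.
Verification: 25 * 121 = 3025 = 6 * 504 + 1.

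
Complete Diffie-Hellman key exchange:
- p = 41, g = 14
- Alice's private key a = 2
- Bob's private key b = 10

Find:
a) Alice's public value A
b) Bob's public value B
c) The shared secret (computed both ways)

Step 1: A = g^a mod p = 14^2 mod 41 = 32.
Step 2: B = g^b mod p = 14^10 mod 41 = 32.
Step 3: Alice computes s = B^a mod p = 32^2 mod 41 = 40.
Step 4: Bob computes s = A^b mod p = 32^10 mod 41 = 40.
Both sides agree: shared secret = 40.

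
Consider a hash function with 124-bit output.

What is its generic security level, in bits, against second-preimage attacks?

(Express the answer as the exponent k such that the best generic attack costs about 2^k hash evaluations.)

Step 1: The hash has a 124-bit output.
Step 2: Second-preimage resistance means: given a specific input x, it should be infeasible to find a different y with h(y) = h(x).
With a 124-bit output, a generic search for a second preimage costs about 2^124 evaluations (each trial matches the fixed target with probability 2^-124).
Step 3: Security level = 124 bits.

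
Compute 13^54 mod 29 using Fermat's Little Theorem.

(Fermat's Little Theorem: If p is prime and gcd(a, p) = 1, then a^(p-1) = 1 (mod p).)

Step 1: Since 29 is prime, by Fermat's Little Theorem: 13^28 = 1 (mod 29).
Step 2: Reduce exponent: 54 mod 28 = 26.
Step 3: So 13^54 = 13^26 (mod 29).
Step 4: 13^26 mod 29 = 23.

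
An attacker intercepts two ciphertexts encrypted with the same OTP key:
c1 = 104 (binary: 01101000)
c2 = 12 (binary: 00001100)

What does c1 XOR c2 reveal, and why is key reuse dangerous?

Step 1: c1 XOR c2 = (m1 XOR k) XOR (m2 XOR k).
Step 2: By XOR associativity/commutativity: = m1 XOR m2 XOR k XOR k = m1 XOR m2.
Step 3: 01101000 XOR 00001100 = 01100100 = 100.
Step 4: The key cancels out! An attacker learns m1 XOR m2 = 100, revealing the relationship between plaintexts.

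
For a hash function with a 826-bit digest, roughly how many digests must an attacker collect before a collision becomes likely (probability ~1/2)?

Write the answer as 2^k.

Step 1: The birthday paradox gives collision probability ~50% after sqrt(2^n) = 2^(n/2) hashes.
Step 2: For 826-bit output: 2^(826/2) = 2^413.
Step 3: Approximately 2^413 hash computations needed.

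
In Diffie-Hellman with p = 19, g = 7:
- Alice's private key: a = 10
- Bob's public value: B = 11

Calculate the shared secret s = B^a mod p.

Step 1: s = B^a mod p = 11^10 mod 19.
  11^1 mod 19 = 11
  11^2 mod 19 = (11 * 11) mod 19 = 7
  11^3 mod 19 = (7 * 11) mod 19 = 1
  11^4 mod 19 = (1 * 11) mod 19 = 11
  11^5 mod 19 = (11 * 11) mod 19 = 7
  11^6 mod 19 = (7 * 11) mod 19 = 1
  11^7 mod 19 = (1 * 11) mod 19 = 11
  11^8 mod 19 = (11 * 11) mod 19 = 7
  11^9 mod 19 = (7 * 11) mod 19 = 1
  11^10 mod 19 = (1 * 11) mod 19 = 11
Result: shared secret = 11.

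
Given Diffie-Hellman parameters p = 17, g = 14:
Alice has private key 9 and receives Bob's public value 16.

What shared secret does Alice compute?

Step 1: s = B^a mod p = 16^9 mod 17.
  16^1 mod 17 = 16
  16^2 mod 17 = (16 * 16) mod 17 = 1
  16^3 mod 17 = (1 * 16) mod 17 = 16
  16^4 mod 17 = (16 * 16) mod 17 = 1
  16^5 mod 17 = (1 * 16) mod 17 = 16
  16^6 mod 17 = (16 * 16) mod 17 = 1
  16^7 mod 17 = (1 * 16) mod 17 = 16
  16^8 mod 17 = (16 * 16) mod 17 = 1
  16^9 mod 17 = (1 * 16) mod 17 = 16
Result: shared secret = 16.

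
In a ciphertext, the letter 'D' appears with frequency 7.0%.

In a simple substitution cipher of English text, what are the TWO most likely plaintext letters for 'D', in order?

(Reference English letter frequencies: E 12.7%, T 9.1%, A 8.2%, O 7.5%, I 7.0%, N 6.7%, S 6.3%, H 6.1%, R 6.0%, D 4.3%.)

Step 1: Observed frequency of 'D' is 7.0%.
Step 2: Compute distances to each reference frequency and sort:
  I (7.0%): difference = 0.0% <-- BEST
  N (6.7%): difference = 0.3% <-- RUNNER-UP
  O (7.5%): difference = 0.5%
  S (6.3%): difference = 0.7%
  H (6.1%): difference = 0.9%
Step 3: Most likely is 'I' (7.0%, diff 0.0%); second most likely is 'N' (6.7%, diff 0.3%).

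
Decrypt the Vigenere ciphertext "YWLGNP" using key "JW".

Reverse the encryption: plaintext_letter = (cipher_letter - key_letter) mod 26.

Step 1: Extend key: JWJWJW
Step 2: Decrypt each letter (c - k) mod 26:
  Y(24) - J(9) = (24-9) mod 26 = 15 = P
  W(22) - W(22) = (22-22) mod 26 = 0 = A
  L(11) - J(9) = (11-9) mod 26 = 2 = C
  G(6) - W(22) = (6-22) mod 26 = 10 = K
  N(13) - J(9) = (13-9) mod 26 = 4 = E
  P(15) - W(22) = (15-22) mod 26 = 19 = T
Plaintext: PACKET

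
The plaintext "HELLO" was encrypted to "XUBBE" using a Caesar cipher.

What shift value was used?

Step 1: Compare first letters: H (position 7) -> X (position 23).
Step 2: Shift = (23 - 7) mod 26 = 16.
The shift value is 16.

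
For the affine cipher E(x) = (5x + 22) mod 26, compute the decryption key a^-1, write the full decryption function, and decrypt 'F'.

Step 1: Find a^-1, the modular inverse of 5 mod 26.
Step 2: We need 5 * a^-1 = 1 (mod 26).
Step 3: 5 * 21 = 105 = 4 * 26 + 1, so a^-1 = 21.
Step 4: D(y) = 21(y - 22) mod 26.
Step 5: Apply to 'F' (y = 5): D(5) = 21 * (5 - 22) mod 26 = 21 * -17 mod 26 = 7 -> 'H'.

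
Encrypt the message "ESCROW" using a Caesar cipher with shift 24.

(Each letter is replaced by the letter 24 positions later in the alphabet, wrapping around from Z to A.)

Step 1: For each letter, shift forward by 24 positions (mod 26).
  E (position 4) -> position (4+24) mod 26 = 2 -> C
  S (position 18) -> position (18+24) mod 26 = 16 -> Q
  C (position 2) -> position (2+24) mod 26 = 0 -> A
  R (position 17) -> position (17+24) mod 26 = 15 -> P
  O (position 14) -> position (14+24) mod 26 = 12 -> M
  W (position 22) -> position (22+24) mod 26 = 20 -> U
Result: CQAPMU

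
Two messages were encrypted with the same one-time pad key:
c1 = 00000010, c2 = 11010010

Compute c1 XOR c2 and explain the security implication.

Step 1: c1 XOR c2 = (m1 XOR k) XOR (m2 XOR k).
Step 2: By XOR associativity/commutativity: = m1 XOR m2 XOR k XOR k = m1 XOR m2.
Step 3: 00000010 XOR 11010010 = 11010000 = 208.
Step 4: The key cancels out! An attacker learns m1 XOR m2 = 208, revealing the relationship between plaintexts.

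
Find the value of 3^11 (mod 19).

Step 1: Compute 3^11 mod 19 step by step, reducing modulo 19 at each step.
  3^1 mod 19 = 3
  3^2 mod 19 = (3 * 3) mod 19 = 9
  3^3 mod 19 = (9 * 3) mod 19 = 8
  3^4 mod 19 = (8 * 3) mod 19 = 5
  3^5 mod 19 = (5 * 3) mod 19 = 15
  3^6 mod 19 = (15 * 3) mod 19 = 7
  3^7 mod 19 = (7 * 3) mod 19 = 2
  3^8 mod 19 = (2 * 3) mod 19 = 6
  3^9 mod 19 = (6 * 3) mod 19 = 18
  3^10 mod 19 = (18 * 3) mod 19 = 16
  3^11 mod 19 = (16 * 3) mod 19 = 10
Step 2: Result = 10.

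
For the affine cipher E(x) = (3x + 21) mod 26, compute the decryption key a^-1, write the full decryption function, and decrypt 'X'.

Step 1: Find a^-1, the modular inverse of 3 mod 26.
Step 2: We need 3 * a^-1 = 1 (mod 26).
Step 3: 3 * 9 = 27 = 1 * 26 + 1, so a^-1 = 9.
Step 4: D(y) = 9(y - 21) mod 26.
Step 5: Apply to 'X' (y = 23): D(23) = 9 * (23 - 21) mod 26 = 9 * 2 mod 26 = 18 -> 'S'.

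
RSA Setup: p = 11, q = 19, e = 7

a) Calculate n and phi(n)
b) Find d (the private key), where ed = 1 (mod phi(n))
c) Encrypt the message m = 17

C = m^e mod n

Step 1: n = 11 * 19 = 209.
Step 2: phi(n) = (11-1)(19-1) = 10 * 18 = 180.
Step 3: Find d = 7^(-1) mod 180 = 103.
  Verify: 7 * 103 = 721 = 1 (mod 180).
Step 4: C = 17^7 mod 209 = 195.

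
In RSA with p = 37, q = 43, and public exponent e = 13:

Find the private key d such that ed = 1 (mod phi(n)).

Step 1: n = 37 * 43 = 1591.
Step 2: phi(n) = 36 * 42 = 1512.
Step 3: Find d such that 13 * d = 1 (mod 1512).
Step 4: d = 13^(-1) mod 1512 = 349.
Verification: 13 * 349 = 4537 = 3 * 1512 + 1.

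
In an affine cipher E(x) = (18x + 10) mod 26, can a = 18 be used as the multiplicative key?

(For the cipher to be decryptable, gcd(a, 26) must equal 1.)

Step 1: Compute gcd(18, 26).
Step 2: gcd(18, 26) = 2.
Since gcd = 2 != 1, 18 shares a common factor with 26, so it cannot be used.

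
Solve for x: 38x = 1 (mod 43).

Step 1: We need x such that 38 * x = 1 (mod 43).
Step 2: Using the extended Euclidean algorithm or trial:
  38 * 17 = 646 = 15 * 43 + 1.
Step 3: Since 646 mod 43 = 1, the inverse is x = 17.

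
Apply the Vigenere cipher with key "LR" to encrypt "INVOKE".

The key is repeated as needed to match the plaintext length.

Step 1: Repeat key to match plaintext length:
  Plaintext: INVOKE
  Key:       LRLRLR
Step 2: Encrypt each letter:
  I(8) + L(11) = (8+11) mod 26 = 19 = T
  N(13) + R(17) = (13+17) mod 26 = 4 = E
  V(21) + L(11) = (21+11) mod 26 = 6 = G
  O(14) + R(17) = (14+17) mod 26 = 5 = F
  K(10) + L(11) = (10+11) mod 26 = 21 = V
  E(4) + R(17) = (4+17) mod 26 = 21 = V
Ciphertext: TEGFVV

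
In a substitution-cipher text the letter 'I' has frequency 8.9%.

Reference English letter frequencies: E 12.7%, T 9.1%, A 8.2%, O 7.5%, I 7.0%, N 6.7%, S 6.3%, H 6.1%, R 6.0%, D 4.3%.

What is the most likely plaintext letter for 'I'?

Step 1: The observed frequency is 8.9%.
Step 2: Compare with English frequencies:
  E: 12.7% (difference: 3.8%)
  T: 9.1% (difference: 0.2%) <-- closest
  A: 8.2% (difference: 0.7%)
  O: 7.5% (difference: 1.4%)
  I: 7.0% (difference: 1.9%)
  N: 6.7% (difference: 2.2%)
  S: 6.3% (difference: 2.6%)
  H: 6.1% (difference: 2.8%)
  R: 6.0% (difference: 2.9%)
  D: 4.3% (difference: 4.6%)
Step 3: 'I' most likely represents 'T' (frequency 9.1%).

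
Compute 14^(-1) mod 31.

Step 1: We need x such that 14 * x = 1 (mod 31).
Step 2: Using the extended Euclidean algorithm or trial:
  14 * 20 = 280 = 9 * 31 + 1.
Step 3: Since 280 mod 31 = 1, the inverse is x = 20.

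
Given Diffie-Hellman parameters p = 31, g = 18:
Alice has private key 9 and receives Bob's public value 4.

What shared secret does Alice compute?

Step 1: s = B^a mod p = 4^9 mod 31.
  4^1 mod 31 = 4
  4^2 mod 31 = (4 * 4) mod 31 = 16
  4^3 mod 31 = (16 * 4) mod 31 = 2
  4^4 mod 31 = (2 * 4) mod 31 = 8
  4^5 mod 31 = (8 * 4) mod 31 = 1
  4^6 mod 31 = (1 * 4) mod 31 = 4
  4^7 mod 31 = (4 * 4) mod 31 = 16
  4^8 mod 31 = (16 * 4) mod 31 = 2
  4^9 mod 31 = (2 * 4) mod 31 = 8
Result: shared secret = 8.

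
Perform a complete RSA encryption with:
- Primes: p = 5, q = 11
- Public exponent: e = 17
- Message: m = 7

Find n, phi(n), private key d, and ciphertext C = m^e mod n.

Step 1: n = 5 * 11 = 55.
Step 2: phi(n) = (5-1)(11-1) = 4 * 10 = 40.
Step 3: Find d = 17^(-1) mod 40 = 33.
  Verify: 17 * 33 = 561 = 1 (mod 40).
Step 4: C = 7^17 mod 55 = 17.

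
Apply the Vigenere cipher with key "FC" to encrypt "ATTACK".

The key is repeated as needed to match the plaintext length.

Step 1: Repeat key to match plaintext length:
  Plaintext: ATTACK
  Key:       FCFCFC
Step 2: Encrypt each letter:
  A(0) + F(5) = (0+5) mod 26 = 5 = F
  T(19) + C(2) = (19+2) mod 26 = 21 = V
  T(19) + F(5) = (19+5) mod 26 = 24 = Y
  A(0) + C(2) = (0+2) mod 26 = 2 = C
  C(2) + F(5) = (2+5) mod 26 = 7 = H
  K(10) + C(2) = (10+2) mod 26 = 12 = M
Ciphertext: FVYCHM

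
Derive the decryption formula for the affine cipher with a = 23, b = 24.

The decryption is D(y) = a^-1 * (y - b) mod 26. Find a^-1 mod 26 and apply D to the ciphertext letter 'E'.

Step 1: Find a^-1, the modular inverse of 23 mod 26.
Step 2: We need 23 * a^-1 = 1 (mod 26).
Step 3: 23 * 17 = 391 = 15 * 26 + 1, so a^-1 = 17.
Step 4: D(y) = 17(y - 24) mod 26.
Step 5: Apply to 'E' (y = 4): D(4) = 17 * (4 - 24) mod 26 = 17 * -20 mod 26 = 24 -> 'Y'.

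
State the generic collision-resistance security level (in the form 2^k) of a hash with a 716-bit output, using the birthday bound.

Step 1: The birthday paradox gives collision probability ~50% after sqrt(2^n) = 2^(n/2) hashes.
Step 2: For 716-bit output: 2^(716/2) = 2^358.
Step 3: Approximately 2^358 hash computations needed.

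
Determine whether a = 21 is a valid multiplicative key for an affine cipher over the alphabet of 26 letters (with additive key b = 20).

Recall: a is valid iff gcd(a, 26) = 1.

Step 1: Compute gcd(21, 26).
Step 2: gcd(21, 26) = 1.
Since gcd = 1, 21 is coprime with 26, so it is a valid key.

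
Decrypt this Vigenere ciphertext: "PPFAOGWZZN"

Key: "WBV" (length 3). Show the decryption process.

Step 1: Key 'WBV' has length 3. Extended key: WBVWBVWBVW
Step 2: Decrypt each position:
  P(15) - W(22) = 19 = T
  P(15) - B(1) = 14 = O
  F(5) - V(21) = 10 = K
  A(0) - W(22) = 4 = E
  O(14) - B(1) = 13 = N
  G(6) - V(21) = 11 = L
  W(22) - W(22) = 0 = A
  Z(25) - B(1) = 24 = Y
  Z(25) - V(21) = 4 = E
  N(13) - W(22) = 17 = R
Plaintext: TOKENLAYER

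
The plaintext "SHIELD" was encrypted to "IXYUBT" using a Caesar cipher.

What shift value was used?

Step 1: Compare first letters: S (position 18) -> I (position 8).
Step 2: Shift = (8 - 18) mod 26 = 16.
The shift value is 16.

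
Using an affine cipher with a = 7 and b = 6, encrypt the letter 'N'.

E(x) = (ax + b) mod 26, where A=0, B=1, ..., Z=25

Step 1: Convert 'N' to number: x = 13.
Step 2: E(13) = (7 * 13 + 6) mod 26 = 97 mod 26 = 19.
Step 3: Convert 19 back to letter: T.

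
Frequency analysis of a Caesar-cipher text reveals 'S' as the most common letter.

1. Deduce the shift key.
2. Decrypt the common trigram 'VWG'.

Step 1: In English, 'E' is the most frequent letter (12.7%).
Step 2: The most frequent ciphertext letter is 'S' (position 18).
Step 3: Shift = (18 - 4) mod 26 = 14.
Step 4: Decrypt 'VWG' by shifting back 14:
  V -> H
  W -> I
  G -> S
Step 5: 'VWG' decrypts to 'HIS'.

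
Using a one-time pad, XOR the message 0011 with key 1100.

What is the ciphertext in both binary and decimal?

Step 1: Write out the XOR operation bit by bit:
  Message: 0011
  Key:     1100
  XOR:     1111
Step 2: Convert to decimal: 1111 = 15.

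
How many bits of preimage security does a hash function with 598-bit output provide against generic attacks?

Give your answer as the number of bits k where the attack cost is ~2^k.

Step 1: The hash has a 598-bit output.
Step 2: Preimage resistance means: given a digest h(x), it should be infeasible to find any input that hashes to it.
With a 598-bit output there are 2^598 possible digests, so a generic brute-force preimage search costs about 2^598 evaluations.
Step 3: Security level = 598 bits.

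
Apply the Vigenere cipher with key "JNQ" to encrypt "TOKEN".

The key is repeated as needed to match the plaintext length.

Step 1: Repeat key to match plaintext length:
  Plaintext: TOKEN
  Key:       JNQJN
Step 2: Encrypt each letter:
  T(19) + J(9) = (19+9) mod 26 = 2 = C
  O(14) + N(13) = (14+13) mod 26 = 1 = B
  K(10) + Q(16) = (10+16) mod 26 = 0 = A
  E(4) + J(9) = (4+9) mod 26 = 13 = N
  N(13) + N(13) = (13+13) mod 26 = 0 = A
Ciphertext: CBANA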